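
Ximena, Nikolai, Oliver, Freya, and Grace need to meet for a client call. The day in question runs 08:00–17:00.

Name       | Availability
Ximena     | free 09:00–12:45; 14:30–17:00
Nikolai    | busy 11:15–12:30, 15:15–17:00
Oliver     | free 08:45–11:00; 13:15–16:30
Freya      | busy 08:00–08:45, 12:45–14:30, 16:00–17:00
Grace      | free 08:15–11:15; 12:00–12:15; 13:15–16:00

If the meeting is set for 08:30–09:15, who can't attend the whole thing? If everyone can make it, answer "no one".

Freya, Oliver, Ximena

Ximena free: 09:00-12:45, 14:30-17:00.
Nikolai free: 08:00-11:15, 12:30-15:15 (invert busy blocks within the working day).
Oliver free: 08:45-11:00, 13:15-16:30.
Freya free: 08:45-12:45, 14:30-16:00 (invert busy blocks within the working day).
Grace free: 08:15-11:15, 12:00-12:15, 13:15-16:00.
Ximena: not fully free for 08:30-09:15. Nikolai: free for 08:30-09:15. Oliver: not fully free for 08:30-09:15. Freya: not fully free for 08:30-09:15. Grace: free for 08:30-09:15.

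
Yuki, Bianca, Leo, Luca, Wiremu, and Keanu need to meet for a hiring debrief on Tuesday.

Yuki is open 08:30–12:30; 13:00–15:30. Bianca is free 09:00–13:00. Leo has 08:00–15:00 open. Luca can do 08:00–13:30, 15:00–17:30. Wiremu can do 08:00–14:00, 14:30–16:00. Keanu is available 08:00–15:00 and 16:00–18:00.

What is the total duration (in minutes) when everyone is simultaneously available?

Yuki ∩ Bianca: 09:00-12:30.
Yuki ∩ Bianca ∩ Leo: 09:00-12:30.
Yuki ∩ Bianca ∩ Leo ∩ Luca: 09:00-12:30.
Yuki ∩ Bianca ∩ Leo ∩ Luca ∩ Wiremu: 09:00-12:30.
Yuki ∩ Bianca ∩ Leo ∩ Luca ∩ Wiremu ∩ Keanu: 09:00-12:30.
So the common availability across everyone is 09:00-12:30.
That's a single block of 210 minutes.

210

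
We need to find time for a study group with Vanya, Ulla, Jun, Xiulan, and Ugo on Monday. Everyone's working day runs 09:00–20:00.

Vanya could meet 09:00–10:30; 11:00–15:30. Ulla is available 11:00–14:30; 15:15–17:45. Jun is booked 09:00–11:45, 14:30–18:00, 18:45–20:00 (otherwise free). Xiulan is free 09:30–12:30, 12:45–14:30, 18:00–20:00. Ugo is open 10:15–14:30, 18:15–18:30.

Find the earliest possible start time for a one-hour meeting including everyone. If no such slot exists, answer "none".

12:45

Vanya free: 09:00-10:30, 11:00-15:30.
Ulla free: 11:00-14:30, 15:15-17:45.
Jun free: 11:45-14:30, 18:00-18:45 (invert busy blocks within the working day).
Xiulan free: 09:30-12:30, 12:45-14:30, 18:00-20:00.
Ugo free: 10:15-14:30, 18:15-18:30.
Vanya ∩ Ulla: 11:00-14:30, 15:15-15:30.
Vanya ∩ Ulla ∩ Jun: 11:45-14:30.
Vanya ∩ Ulla ∩ Jun ∩ Xiulan: 11:45-12:30, 12:45-14:30.
Vanya ∩ Ulla ∩ Jun ∩ Xiulan ∩ Ugo: 11:45-12:30, 12:45-14:30.
The first common window of at least 60 minutes is 12:45-14:30, so the earliest start is 12:45.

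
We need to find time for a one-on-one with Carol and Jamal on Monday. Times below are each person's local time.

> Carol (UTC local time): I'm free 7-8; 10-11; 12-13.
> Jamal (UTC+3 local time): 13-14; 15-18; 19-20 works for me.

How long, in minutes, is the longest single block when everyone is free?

Carol in UTC: 07:00-08:00, 10:00-11:00, 12:00-13:00.
Jamal in UTC: 10:00-11:00, 12:00-15:00, 16:00-17:00 (subtract 3h to convert from UTC+3).
Carol ∩ Jamal: 10:00-11:00, 12:00-13:00.
The longest is 10:00-11:00 at 60 minutes.

60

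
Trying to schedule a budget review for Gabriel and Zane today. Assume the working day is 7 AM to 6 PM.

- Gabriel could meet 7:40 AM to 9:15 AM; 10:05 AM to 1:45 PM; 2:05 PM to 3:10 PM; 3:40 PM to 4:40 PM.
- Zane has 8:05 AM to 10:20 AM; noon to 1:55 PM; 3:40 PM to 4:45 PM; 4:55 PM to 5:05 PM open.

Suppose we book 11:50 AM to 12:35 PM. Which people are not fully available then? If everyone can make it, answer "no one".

Gabriel: free for 11:50-12:35. Zane: not fully free for 11:50-12:35.

Zane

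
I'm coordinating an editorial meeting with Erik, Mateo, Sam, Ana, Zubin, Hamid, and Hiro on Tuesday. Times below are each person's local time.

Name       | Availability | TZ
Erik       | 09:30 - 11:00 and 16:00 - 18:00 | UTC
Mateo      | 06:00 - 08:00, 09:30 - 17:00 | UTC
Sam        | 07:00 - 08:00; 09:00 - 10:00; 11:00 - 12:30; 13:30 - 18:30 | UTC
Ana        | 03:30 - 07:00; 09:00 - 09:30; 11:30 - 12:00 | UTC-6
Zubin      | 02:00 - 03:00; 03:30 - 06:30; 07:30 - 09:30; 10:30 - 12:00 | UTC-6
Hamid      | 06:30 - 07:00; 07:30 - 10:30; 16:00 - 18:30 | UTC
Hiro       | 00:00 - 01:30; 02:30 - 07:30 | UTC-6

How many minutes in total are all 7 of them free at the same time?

30

Erik in UTC: 09:30-11:00, 16:00-18:00.
Mateo in UTC: 06:00-08:00, 09:30-17:00.
Sam in UTC: 07:00-08:00, 09:00-10:00, 11:00-12:30, 13:30-18:30.
Ana in UTC: 09:30-13:00, 15:00-15:30, 17:30-18:00 (add 6h to convert from UTC-6).
Zubin in UTC: 08:00-09:00, 09:30-12:30, 13:30-15:30, 16:30-18:00 (add 6h to convert from UTC-6).
Hamid in UTC: 06:30-07:00, 07:30-10:30, 16:00-18:30.
Hiro in UTC: 06:00-07:30, 08:30-13:30 (add 6h to convert from UTC-6).
Erik ∩ Mateo: 09:30-11:00, 16:00-17:00.
Erik ∩ Mateo ∩ Sam: 09:30-10:00, 16:00-17:00.
Erik ∩ Mateo ∩ Sam ∩ Ana: 09:30-10:00.
Erik ∩ Mateo ∩ Sam ∩ Ana ∩ Zubin: 09:30-10:00.
Erik ∩ Mateo ∩ Sam ∩ Ana ∩ Zubin ∩ Hamid: 09:30-10:00.
Erik ∩ Mateo ∩ Sam ∩ Ana ∩ Zubin ∩ Hamid ∩ Hiro: 09:30-10:00.
So the common availability across everyone is 09:30-10:00.
That's a single block of 30 minutes.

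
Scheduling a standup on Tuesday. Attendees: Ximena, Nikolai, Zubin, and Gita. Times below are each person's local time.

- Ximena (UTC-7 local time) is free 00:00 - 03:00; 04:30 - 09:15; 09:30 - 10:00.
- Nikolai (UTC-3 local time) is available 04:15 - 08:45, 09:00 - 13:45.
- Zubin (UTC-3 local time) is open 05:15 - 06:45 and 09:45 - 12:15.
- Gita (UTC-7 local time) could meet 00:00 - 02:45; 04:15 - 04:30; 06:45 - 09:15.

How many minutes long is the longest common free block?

Ximena in UTC: 07:00-10:00, 11:30-16:15, 16:30-17:00 (add 7h to convert from UTC-7).
Nikolai in UTC: 07:15-11:45, 12:00-16:45 (add 3h to convert from UTC-3).
Zubin in UTC: 08:15-09:45, 12:45-15:15 (add 3h to convert from UTC-3).
Gita in UTC: 07:00-09:45, 11:15-11:30, 13:45-16:15 (add 7h to convert from UTC-7).
Ximena ∩ Nikolai: 07:15-10:00, 11:30-11:45, 12:00-16:15, 16:30-16:45.
Ximena ∩ Nikolai ∩ Zubin: 08:15-09:45, 12:45-15:15.
Ximena ∩ Nikolai ∩ Zubin ∩ Gita: 08:15-09:45, 13:45-15:15.
The longest is 08:15-09:45 at 90 minutes.

90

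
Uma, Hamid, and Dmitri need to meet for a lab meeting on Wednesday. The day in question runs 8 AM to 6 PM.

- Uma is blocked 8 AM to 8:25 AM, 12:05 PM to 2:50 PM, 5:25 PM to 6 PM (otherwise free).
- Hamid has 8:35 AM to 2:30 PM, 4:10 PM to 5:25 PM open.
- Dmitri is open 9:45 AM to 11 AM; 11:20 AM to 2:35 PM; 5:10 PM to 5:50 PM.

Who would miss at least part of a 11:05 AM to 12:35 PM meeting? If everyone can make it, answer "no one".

Uma free: 08:25-12:05, 14:50-17:25 (invert busy blocks within the working day).
Hamid free: 08:35-14:30, 16:10-17:25.
Dmitri free: 09:45-11:00, 11:20-14:35, 17:10-17:50.
Uma: not fully free for 11:05-12:35. Hamid: free for 11:05-12:35. Dmitri: not fully free for 11:05-12:35.

Dmitri, Uma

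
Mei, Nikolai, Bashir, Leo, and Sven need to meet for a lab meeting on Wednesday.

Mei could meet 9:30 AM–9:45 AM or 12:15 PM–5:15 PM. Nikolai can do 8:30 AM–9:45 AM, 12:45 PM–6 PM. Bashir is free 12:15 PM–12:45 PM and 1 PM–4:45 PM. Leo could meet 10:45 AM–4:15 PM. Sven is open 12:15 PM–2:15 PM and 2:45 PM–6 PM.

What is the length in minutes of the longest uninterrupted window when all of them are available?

90

Mei ∩ Nikolai: 09:30-09:45, 12:45-17:15.
Mei ∩ Nikolai ∩ Bashir: 13:00-16:45.
Mei ∩ Nikolai ∩ Bashir ∩ Leo: 13:00-16:15.
Mei ∩ Nikolai ∩ Bashir ∩ Leo ∩ Sven: 13:00-14:15, 14:45-16:15.
The longest is 14:45-16:15 at 90 minutes.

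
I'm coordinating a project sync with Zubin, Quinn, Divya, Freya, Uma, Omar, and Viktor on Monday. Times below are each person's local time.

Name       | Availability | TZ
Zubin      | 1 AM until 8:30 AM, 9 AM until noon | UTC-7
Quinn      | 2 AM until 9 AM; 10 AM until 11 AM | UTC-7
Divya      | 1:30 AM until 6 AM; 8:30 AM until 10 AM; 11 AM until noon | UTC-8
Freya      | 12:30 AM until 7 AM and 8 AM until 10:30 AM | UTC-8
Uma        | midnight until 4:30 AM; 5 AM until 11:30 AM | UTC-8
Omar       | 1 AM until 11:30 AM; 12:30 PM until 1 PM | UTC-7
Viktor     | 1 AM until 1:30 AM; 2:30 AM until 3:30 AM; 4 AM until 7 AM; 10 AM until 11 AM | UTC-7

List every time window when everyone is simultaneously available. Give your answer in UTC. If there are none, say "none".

Zubin in UTC: 08:00-15:30, 16:00-19:00 (add 7h to convert from UTC-7).
Quinn in UTC: 09:00-16:00, 17:00-18:00 (add 7h to convert from UTC-7).
Divya in UTC: 09:30-14:00, 16:30-18:00, 19:00-20:00 (add 8h to convert from UTC-8).
Freya in UTC: 08:30-15:00, 16:00-18:30 (add 8h to convert from UTC-8).
Uma in UTC: 08:00-12:30, 13:00-19:30 (add 8h to convert from UTC-8).
Omar in UTC: 08:00-18:30, 19:30-20:00 (add 7h to convert from UTC-7).
Viktor in UTC: 08:00-08:30, 09:30-10:30, 11:00-14:00, 17:00-18:00 (add 7h to convert from UTC-7).
Zubin ∩ Quinn: 09:00-15:30, 17:00-18:00.
Zubin ∩ Quinn ∩ Divya: 09:30-14:00, 17:00-18:00.
Zubin ∩ Quinn ∩ Divya ∩ Freya: 09:30-14:00, 17:00-18:00.
Zubin ∩ Quinn ∩ Divya ∩ Freya ∩ Uma: 09:30-12:30, 13:00-14:00, 17:00-18:00.
Zubin ∩ Quinn ∩ Divya ∩ Freya ∩ Uma ∩ Omar: 09:30-12:30, 13:00-14:00, 17:00-18:00.
Zubin ∩ Quinn ∩ Divya ∩ Freya ∩ Uma ∩ Omar ∩ Viktor: 09:30-10:30, 11:00-12:30, 13:00-14:00, 17:00-18:00.

09:30-10:30, 11:00-12:30, 13:00-14:00, 17:00-18:00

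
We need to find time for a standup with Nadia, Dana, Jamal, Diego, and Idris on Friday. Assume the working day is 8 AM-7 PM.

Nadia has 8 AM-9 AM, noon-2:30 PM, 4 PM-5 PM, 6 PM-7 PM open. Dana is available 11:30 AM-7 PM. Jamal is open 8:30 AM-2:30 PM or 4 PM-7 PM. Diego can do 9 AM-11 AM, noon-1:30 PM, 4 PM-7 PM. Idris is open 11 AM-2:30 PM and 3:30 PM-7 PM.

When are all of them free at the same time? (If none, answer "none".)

Nadia ∩ Dana: 12:00-14:30, 16:00-17:00, 18:00-19:00.
Nadia ∩ Dana ∩ Jamal: 12:00-14:30, 16:00-17:00, 18:00-19:00.
Nadia ∩ Dana ∩ Jamal ∩ Diego: 12:00-13:30, 16:00-17:00, 18:00-19:00.
Nadia ∩ Dana ∩ Jamal ∩ Diego ∩ Idris: 12:00-13:30, 16:00-17:00, 18:00-19:00.

12:00-13:30, 16:00-17:00, 18:00-19:00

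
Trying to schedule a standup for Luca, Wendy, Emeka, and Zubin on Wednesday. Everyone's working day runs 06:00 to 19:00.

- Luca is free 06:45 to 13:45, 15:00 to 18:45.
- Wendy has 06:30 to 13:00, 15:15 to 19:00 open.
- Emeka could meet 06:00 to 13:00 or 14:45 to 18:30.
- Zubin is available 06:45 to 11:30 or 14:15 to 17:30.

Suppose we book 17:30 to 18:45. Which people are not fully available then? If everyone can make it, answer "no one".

Luca: free for 17:30-18:45. Wendy: free for 17:30-18:45. Emeka: not fully free for 17:30-18:45. Zubin: not fully free for 17:30-18:45.

Emeka, Zubin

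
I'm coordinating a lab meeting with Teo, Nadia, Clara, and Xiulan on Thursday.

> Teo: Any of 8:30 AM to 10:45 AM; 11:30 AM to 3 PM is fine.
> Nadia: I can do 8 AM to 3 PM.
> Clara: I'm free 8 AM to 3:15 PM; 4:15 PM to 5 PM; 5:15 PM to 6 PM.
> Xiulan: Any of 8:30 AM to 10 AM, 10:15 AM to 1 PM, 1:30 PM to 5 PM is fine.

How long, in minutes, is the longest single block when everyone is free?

Teo ∩ Nadia: 08:30-10:45, 11:30-15:00.
Teo ∩ Nadia ∩ Clara: 08:30-10:45, 11:30-15:00.
Teo ∩ Nadia ∩ Clara ∩ Xiulan: 08:30-10:00, 10:15-10:45, 11:30-13:00, 13:30-15:00.
The longest is 08:30-10:00 at 90 minutes.

90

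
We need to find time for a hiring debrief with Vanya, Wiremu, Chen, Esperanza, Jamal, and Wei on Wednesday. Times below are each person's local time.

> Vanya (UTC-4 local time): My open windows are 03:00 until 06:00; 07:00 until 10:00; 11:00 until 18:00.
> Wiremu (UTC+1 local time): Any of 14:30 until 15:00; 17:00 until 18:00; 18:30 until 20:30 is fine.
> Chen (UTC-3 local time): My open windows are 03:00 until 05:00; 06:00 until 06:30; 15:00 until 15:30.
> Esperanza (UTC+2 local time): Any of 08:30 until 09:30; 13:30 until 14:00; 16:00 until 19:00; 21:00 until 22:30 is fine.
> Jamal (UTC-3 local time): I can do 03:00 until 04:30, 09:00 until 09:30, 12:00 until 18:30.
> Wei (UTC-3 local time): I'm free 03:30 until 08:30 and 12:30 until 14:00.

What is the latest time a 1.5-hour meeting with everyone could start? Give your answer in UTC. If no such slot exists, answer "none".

none

Vanya in UTC: 07:00-10:00, 11:00-14:00, 15:00-22:00 (add 4h to convert from UTC-4).
Wiremu in UTC: 13:30-14:00, 16:00-17:00, 17:30-19:30 (subtract 1h to convert from UTC+1).
Chen in UTC: 06:00-08:00, 09:00-09:30, 18:00-18:30 (add 3h to convert from UTC-3).
Esperanza in UTC: 06:30-07:30, 11:30-12:00, 14:00-17:00, 19:00-20:30 (subtract 2h to convert from UTC+2).
Jamal in UTC: 06:00-07:30, 12:00-12:30, 15:00-21:30 (add 3h to convert from UTC-3).
Wei in UTC: 06:30-11:30, 15:30-17:00 (add 3h to convert from UTC-3).
Vanya ∩ Wiremu: 13:30-14:00, 16:00-17:00, 17:30-19:30.
Vanya ∩ Wiremu ∩ Chen: 18:00-18:30.
Vanya ∩ Wiremu ∩ Chen ∩ Esperanza: ∅.
Vanya ∩ Wiremu ∩ Chen ∩ Esperanza ∩ Jamal: ∅.
Vanya ∩ Wiremu ∩ Chen ∩ Esperanza ∩ Jamal ∩ Wei: ∅.
There is no time when everyone is free.
No common window is at least 90 minutes long.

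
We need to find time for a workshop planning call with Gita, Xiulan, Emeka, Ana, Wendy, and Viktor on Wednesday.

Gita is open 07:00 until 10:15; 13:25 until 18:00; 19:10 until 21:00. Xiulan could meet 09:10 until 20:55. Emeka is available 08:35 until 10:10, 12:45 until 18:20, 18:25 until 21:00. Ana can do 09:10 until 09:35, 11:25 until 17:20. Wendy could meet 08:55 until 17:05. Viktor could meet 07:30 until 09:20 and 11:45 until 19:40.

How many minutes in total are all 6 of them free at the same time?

230

Gita ∩ Xiulan: 09:10-10:15, 13:25-18:00, 19:10-20:55.
Gita ∩ Xiulan ∩ Emeka: 09:10-10:10, 13:25-18:00, 19:10-20:55.
Gita ∩ Xiulan ∩ Emeka ∩ Ana: 09:10-09:35, 13:25-17:20.
Gita ∩ Xiulan ∩ Emeka ∩ Ana ∩ Wendy: 09:10-09:35, 13:25-17:05.
Gita ∩ Xiulan ∩ Emeka ∩ Ana ∩ Wendy ∩ Viktor: 09:10-09:20, 13:25-17:05.
Summing the common windows: 10 + 220 = 230 minutes.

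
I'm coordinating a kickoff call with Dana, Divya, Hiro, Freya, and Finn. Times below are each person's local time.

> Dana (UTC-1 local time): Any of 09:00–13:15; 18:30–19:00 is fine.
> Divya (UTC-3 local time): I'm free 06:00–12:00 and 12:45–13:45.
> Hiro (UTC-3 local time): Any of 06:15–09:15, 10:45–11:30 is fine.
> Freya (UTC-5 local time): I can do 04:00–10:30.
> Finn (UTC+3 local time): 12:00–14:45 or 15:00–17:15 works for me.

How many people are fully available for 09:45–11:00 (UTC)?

4

Dana in UTC: 10:00-14:15, 19:30-20:00 (add 1h to convert from UTC-1).
Divya in UTC: 09:00-15:00, 15:45-16:45 (add 3h to convert from UTC-3).
Hiro in UTC: 09:15-12:15, 13:45-14:30 (add 3h to convert from UTC-3).
Freya in UTC: 09:00-15:30 (add 5h to convert from UTC-5).
Finn in UTC: 09:00-11:45, 12:00-14:15 (subtract 3h to convert from UTC+3).
Divya, Hiro, Freya, and Finn can make the full 09:45-11:00 slot — that's 4.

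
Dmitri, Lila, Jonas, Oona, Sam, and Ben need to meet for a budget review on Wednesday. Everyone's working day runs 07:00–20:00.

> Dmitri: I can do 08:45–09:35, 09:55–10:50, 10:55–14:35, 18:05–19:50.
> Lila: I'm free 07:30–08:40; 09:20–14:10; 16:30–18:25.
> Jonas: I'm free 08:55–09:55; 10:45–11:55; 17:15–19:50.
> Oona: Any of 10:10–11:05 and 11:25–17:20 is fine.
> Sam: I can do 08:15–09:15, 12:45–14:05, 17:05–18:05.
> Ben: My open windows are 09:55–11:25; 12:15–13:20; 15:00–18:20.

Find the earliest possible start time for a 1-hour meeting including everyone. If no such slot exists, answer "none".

Dmitri ∩ Lila: 09:20-09:35, 09:55-10:50, 10:55-14:10, 18:05-18:25.
Dmitri ∩ Lila ∩ Jonas: 09:20-09:35, 10:45-10:50, 10:55-11:55, 18:05-18:25.
Dmitri ∩ Lila ∩ Jonas ∩ Oona: 10:45-10:50, 10:55-11:05, 11:25-11:55.
Dmitri ∩ Lila ∩ Jonas ∩ Oona ∩ Sam: ∅.
Dmitri ∩ Lila ∩ Jonas ∩ Oona ∩ Sam ∩ Ben: ∅.
There is no time when everyone is free.
No common window is at least 60 minutes long.

none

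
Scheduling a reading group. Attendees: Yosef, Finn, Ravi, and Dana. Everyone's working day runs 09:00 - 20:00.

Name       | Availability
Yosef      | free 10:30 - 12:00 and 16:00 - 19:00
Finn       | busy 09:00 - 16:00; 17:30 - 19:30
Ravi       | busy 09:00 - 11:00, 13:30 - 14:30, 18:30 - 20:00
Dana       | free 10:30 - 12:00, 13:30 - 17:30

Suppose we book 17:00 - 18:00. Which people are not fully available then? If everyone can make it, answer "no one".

Dana, Finn

Yosef free: 10:30-12:00, 16:00-19:00.
Finn free: 16:00-17:30, 19:30-20:00 (invert busy blocks within the working day).
Ravi free: 11:00-13:30, 14:30-18:30 (invert busy blocks within the working day).
Dana free: 10:30-12:00, 13:30-17:30.
Yosef: free for 17:00-18:00. Finn: not fully free for 17:00-18:00. Ravi: free for 17:00-18:00. Dana: not fully free for 17:00-18:00.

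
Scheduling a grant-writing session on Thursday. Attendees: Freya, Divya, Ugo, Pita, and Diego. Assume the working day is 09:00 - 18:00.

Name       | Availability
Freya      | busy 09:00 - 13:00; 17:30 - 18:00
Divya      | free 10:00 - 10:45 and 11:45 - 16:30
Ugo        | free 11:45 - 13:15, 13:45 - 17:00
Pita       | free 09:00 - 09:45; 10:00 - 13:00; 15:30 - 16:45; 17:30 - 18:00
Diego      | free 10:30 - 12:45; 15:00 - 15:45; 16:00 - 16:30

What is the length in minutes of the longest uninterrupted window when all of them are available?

30

Freya free: 13:00-17:30 (invert busy blocks within the working day).
Divya free: 10:00-10:45, 11:45-16:30.
Ugo free: 11:45-13:15, 13:45-17:00.
Pita free: 09:00-09:45, 10:00-13:00, 15:30-16:45, 17:30-18:00.
Diego free: 10:30-12:45, 15:00-15:45, 16:00-16:30.
Freya ∩ Divya: 13:00-16:30.
Freya ∩ Divya ∩ Ugo: 13:00-13:15, 13:45-16:30.
Freya ∩ Divya ∩ Ugo ∩ Pita: 15:30-16:30.
Freya ∩ Divya ∩ Ugo ∩ Pita ∩ Diego: 15:30-15:45, 16:00-16:30.
The longest is 16:00-16:30 at 30 minutes.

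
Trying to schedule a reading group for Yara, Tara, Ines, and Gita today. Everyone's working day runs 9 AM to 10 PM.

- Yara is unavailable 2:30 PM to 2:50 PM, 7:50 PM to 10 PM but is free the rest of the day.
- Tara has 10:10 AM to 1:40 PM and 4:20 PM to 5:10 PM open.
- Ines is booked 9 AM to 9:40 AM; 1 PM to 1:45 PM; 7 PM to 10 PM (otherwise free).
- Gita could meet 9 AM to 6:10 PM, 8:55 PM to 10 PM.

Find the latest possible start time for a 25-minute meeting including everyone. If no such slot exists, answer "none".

Yara free: 09:00-14:30, 14:50-19:50 (invert busy blocks within the working day).
Tara free: 10:10-13:40, 16:20-17:10.
Ines free: 09:40-13:00, 13:45-19:00 (invert busy blocks within the working day).
Gita free: 09:00-18:10, 20:55-22:00.
Yara ∩ Tara: 10:10-13:40, 16:20-17:10.
Yara ∩ Tara ∩ Ines: 10:10-13:00, 16:20-17:10.
Yara ∩ Tara ∩ Ines ∩ Gita: 10:10-13:00, 16:20-17:10.
The last common window of at least 25 minutes is 16:20-17:10; a 25-minute meeting can start as late as 16:45 and still end by 17:10.

16:45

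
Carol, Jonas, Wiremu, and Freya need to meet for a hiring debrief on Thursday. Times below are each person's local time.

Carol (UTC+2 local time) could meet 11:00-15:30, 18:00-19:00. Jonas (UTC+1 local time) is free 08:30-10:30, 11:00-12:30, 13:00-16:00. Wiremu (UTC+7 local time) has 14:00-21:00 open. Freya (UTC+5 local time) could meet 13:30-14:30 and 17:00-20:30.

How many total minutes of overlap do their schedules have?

Carol in UTC: 09:00-13:30, 16:00-17:00 (subtract 2h to convert from UTC+2).
Jonas in UTC: 07:30-09:30, 10:00-11:30, 12:00-15:00 (subtract 1h to convert from UTC+1).
Wiremu in UTC: 07:00-14:00 (subtract 7h to convert from UTC+7).
Freya in UTC: 08:30-09:30, 12:00-15:30 (subtract 5h to convert from UTC+5).
Carol ∩ Jonas: 09:00-09:30, 10:00-11:30, 12:00-13:30.
Carol ∩ Jonas ∩ Wiremu: 09:00-09:30, 10:00-11:30, 12:00-13:30.
Carol ∩ Jonas ∩ Wiremu ∩ Freya: 09:00-09:30, 12:00-13:30.
Summing the common windows: 30 + 90 = 120 minutes.

120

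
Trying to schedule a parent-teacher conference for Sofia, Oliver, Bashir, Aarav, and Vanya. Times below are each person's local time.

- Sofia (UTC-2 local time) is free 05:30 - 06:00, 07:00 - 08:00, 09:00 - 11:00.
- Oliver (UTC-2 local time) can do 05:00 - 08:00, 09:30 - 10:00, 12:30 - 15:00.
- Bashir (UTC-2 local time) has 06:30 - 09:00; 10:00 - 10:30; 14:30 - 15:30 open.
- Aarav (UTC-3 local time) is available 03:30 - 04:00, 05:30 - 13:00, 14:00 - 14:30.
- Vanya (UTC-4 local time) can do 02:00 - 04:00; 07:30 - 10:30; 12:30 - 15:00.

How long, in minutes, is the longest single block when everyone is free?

0

Sofia in UTC: 07:30-08:00, 09:00-10:00, 11:00-13:00 (add 2h to convert from UTC-2).
Oliver in UTC: 07:00-10:00, 11:30-12:00, 14:30-17:00 (add 2h to convert from UTC-2).
Bashir in UTC: 08:30-11:00, 12:00-12:30, 16:30-17:30 (add 2h to convert from UTC-2).
Aarav in UTC: 06:30-07:00, 08:30-16:00, 17:00-17:30 (add 3h to convert from UTC-3).
Vanya in UTC: 06:00-08:00, 11:30-14:30, 16:30-19:00 (add 4h to convert from UTC-4).
Sofia ∩ Oliver: 07:30-08:00, 09:00-10:00, 11:30-12:00.
Sofia ∩ Oliver ∩ Bashir: 09:00-10:00.
Sofia ∩ Oliver ∩ Bashir ∩ Aarav: 09:00-10:00.
Sofia ∩ Oliver ∩ Bashir ∩ Aarav ∩ Vanya: ∅.
There is no time when everyone is free.
No common window exists, so the longest block is 0 minutes.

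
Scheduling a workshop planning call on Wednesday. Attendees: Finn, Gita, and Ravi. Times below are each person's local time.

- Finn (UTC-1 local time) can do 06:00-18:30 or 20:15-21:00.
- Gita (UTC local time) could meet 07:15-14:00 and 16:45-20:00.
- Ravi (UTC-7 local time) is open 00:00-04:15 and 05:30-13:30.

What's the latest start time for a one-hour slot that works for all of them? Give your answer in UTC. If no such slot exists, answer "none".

Finn in UTC: 07:00-19:30, 21:15-22:00 (add 1h to convert from UTC-1).
Gita in UTC: 07:15-14:00, 16:45-20:00.
Ravi in UTC: 07:00-11:15, 12:30-20:30 (add 7h to convert from UTC-7).
Finn ∩ Gita: 07:15-14:00, 16:45-19:30.
Finn ∩ Gita ∩ Ravi: 07:15-11:15, 12:30-14:00, 16:45-19:30.
The last common window of at least 60 minutes is 16:45-19:30; a 60-minute meeting can start as late as 18:30 and still end by 19:30.

18:30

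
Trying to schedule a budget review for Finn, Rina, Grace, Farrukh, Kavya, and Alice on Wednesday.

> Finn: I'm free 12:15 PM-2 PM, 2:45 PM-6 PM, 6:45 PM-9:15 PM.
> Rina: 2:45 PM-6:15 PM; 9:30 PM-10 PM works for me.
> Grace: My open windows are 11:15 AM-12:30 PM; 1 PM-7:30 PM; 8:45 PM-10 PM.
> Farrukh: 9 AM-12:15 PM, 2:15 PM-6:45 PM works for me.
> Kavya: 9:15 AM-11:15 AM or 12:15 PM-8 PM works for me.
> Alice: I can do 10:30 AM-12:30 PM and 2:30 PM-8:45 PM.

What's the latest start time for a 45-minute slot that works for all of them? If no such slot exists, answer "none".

Finn ∩ Rina: 14:45-18:00.
Finn ∩ Rina ∩ Grace: 14:45-18:00.
Finn ∩ Rina ∩ Grace ∩ Farrukh: 14:45-18:00.
Finn ∩ Rina ∩ Grace ∩ Farrukh ∩ Kavya: 14:45-18:00.
Finn ∩ Rina ∩ Grace ∩ Farrukh ∩ Kavya ∩ Alice: 14:45-18:00.
The last common window of at least 45 minutes is 14:45-18:00; a 45-minute meeting can start as late as 17:15 and still end by 18:00.

17:15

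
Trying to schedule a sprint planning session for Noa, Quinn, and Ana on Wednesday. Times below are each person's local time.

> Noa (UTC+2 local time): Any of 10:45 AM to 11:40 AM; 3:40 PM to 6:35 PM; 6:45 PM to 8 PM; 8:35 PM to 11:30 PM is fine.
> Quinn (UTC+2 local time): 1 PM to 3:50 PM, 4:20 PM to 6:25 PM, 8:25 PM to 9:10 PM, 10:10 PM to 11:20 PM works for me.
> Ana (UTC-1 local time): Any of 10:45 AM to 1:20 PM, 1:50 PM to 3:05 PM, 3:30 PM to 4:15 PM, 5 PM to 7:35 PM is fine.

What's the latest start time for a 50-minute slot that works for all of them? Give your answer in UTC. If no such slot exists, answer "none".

15:15

Noa in UTC: 08:45-09:40, 13:40-16:35, 16:45-18:00, 18:35-21:30 (subtract 2h to convert from UTC+2).
Quinn in UTC: 11:00-13:50, 14:20-16:25, 18:25-19:10, 20:10-21:20 (subtract 2h to convert from UTC+2).
Ana in UTC: 11:45-14:20, 14:50-16:05, 16:30-17:15, 18:00-20:35 (add 1h to convert from UTC-1).
Noa ∩ Quinn: 13:40-13:50, 14:20-16:25, 18:35-19:10, 20:10-21:20.
Noa ∩ Quinn ∩ Ana: 13:40-13:50, 14:50-16:05, 18:35-19:10, 20:10-20:35.
The last common window of at least 50 minutes is 14:50-16:05; a 50-minute meeting can start as late as 15:15 and still end by 16:05.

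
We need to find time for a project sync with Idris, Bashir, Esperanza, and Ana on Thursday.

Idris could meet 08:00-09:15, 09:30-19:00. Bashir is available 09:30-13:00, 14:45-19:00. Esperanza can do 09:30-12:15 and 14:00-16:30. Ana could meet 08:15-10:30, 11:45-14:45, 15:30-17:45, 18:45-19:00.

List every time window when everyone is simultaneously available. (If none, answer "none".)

09:30-10:30, 11:45-12:15, 15:30-16:30

Idris ∩ Bashir: 09:30-13:00, 14:45-19:00.
Idris ∩ Bashir ∩ Esperanza: 09:30-12:15, 14:45-16:30.
Idris ∩ Bashir ∩ Esperanza ∩ Ana: 09:30-10:30, 11:45-12:15, 15:30-16:30.
So the common availability across everyone is 09:30-10:30, 11:45-12:15, 15:30-16:30.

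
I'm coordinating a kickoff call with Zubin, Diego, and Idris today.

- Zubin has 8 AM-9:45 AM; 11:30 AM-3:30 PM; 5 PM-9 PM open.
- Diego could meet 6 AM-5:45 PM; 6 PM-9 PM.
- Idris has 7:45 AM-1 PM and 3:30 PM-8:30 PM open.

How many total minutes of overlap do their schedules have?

Zubin ∩ Diego: 08:00-09:45, 11:30-15:30, 17:00-17:45, 18:00-21:00.
Zubin ∩ Diego ∩ Idris: 08:00-09:45, 11:30-13:00, 17:00-17:45, 18:00-20:30.
Summing the common windows: 105 + 90 + 45 + 150 = 390 minutes.

390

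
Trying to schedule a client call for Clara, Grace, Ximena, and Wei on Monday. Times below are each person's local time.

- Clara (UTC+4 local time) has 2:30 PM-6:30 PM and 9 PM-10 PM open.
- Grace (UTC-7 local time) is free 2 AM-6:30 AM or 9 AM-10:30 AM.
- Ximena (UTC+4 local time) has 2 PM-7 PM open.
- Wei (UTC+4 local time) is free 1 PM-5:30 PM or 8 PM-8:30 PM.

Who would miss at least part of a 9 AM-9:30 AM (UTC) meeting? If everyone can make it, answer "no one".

Clara, Ximena

Clara in UTC: 10:30-14:30, 17:00-18:00 (subtract 4h to convert from UTC+4).
Grace in UTC: 09:00-13:30, 16:00-17:30 (add 7h to convert from UTC-7).
Ximena in UTC: 10:00-15:00 (subtract 4h to convert from UTC+4).
Wei in UTC: 09:00-13:30, 16:00-16:30 (subtract 4h to convert from UTC+4).
Clara: not fully free for 09:00-09:30. Grace: free for 09:00-09:30. Ximena: not fully free for 09:00-09:30. Wei: free for 09:00-09:30.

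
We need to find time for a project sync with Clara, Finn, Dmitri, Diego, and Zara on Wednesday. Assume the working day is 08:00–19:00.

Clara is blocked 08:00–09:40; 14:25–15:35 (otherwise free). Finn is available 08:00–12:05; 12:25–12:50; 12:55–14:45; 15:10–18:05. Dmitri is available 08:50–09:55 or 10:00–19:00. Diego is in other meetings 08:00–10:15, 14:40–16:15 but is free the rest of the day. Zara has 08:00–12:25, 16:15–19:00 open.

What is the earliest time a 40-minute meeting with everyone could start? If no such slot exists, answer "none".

10:15

Clara free: 09:40-14:25, 15:35-19:00 (invert busy blocks within the working day).
Finn free: 08:00-12:05, 12:25-12:50, 12:55-14:45, 15:10-18:05.
Dmitri free: 08:50-09:55, 10:00-19:00.
Diego free: 10:15-14:40, 16:15-19:00 (invert busy blocks within the working day).
Zara free: 08:00-12:25, 16:15-19:00.
Clara ∩ Finn: 09:40-12:05, 12:25-12:50, 12:55-14:25, 15:35-18:05.
Clara ∩ Finn ∩ Dmitri: 09:40-09:55, 10:00-12:05, 12:25-12:50, 12:55-14:25, 15:35-18:05.
Clara ∩ Finn ∩ Dmitri ∩ Diego: 10:15-12:05, 12:25-12:50, 12:55-14:25, 16:15-18:05.
Clara ∩ Finn ∩ Dmitri ∩ Diego ∩ Zara: 10:15-12:05, 16:15-18:05.
The first common window of at least 40 minutes is 10:15-12:05, so the earliest start is 10:15.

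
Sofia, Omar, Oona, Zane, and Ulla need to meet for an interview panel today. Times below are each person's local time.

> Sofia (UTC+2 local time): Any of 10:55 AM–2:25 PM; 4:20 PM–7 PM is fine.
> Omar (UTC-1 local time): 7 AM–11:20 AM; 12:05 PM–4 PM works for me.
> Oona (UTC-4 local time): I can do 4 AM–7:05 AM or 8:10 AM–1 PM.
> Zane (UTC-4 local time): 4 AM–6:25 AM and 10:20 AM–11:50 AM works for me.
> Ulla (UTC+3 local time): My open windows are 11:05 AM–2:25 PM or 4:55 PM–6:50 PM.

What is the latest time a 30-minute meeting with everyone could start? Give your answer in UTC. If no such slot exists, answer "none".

Sofia in UTC: 08:55-12:25, 14:20-17:00 (subtract 2h to convert from UTC+2).
Omar in UTC: 08:00-12:20, 13:05-17:00 (add 1h to convert from UTC-1).
Oona in UTC: 08:00-11:05, 12:10-17:00 (add 4h to convert from UTC-4).
Zane in UTC: 08:00-10:25, 14:20-15:50 (add 4h to convert from UTC-4).
Ulla in UTC: 08:05-11:25, 13:55-15:50 (subtract 3h to convert from UTC+3).
Sofia ∩ Omar: 08:55-12:20, 14:20-17:00.
Sofia ∩ Omar ∩ Oona: 08:55-11:05, 12:10-12:20, 14:20-17:00.
Sofia ∩ Omar ∩ Oona ∩ Zane: 08:55-10:25, 14:20-15:50.
Sofia ∩ Omar ∩ Oona ∩ Zane ∩ Ulla: 08:55-10:25, 14:20-15:50.
So the common availability across everyone is 08:55-10:25, 14:20-15:50.
The last common window of at least 30 minutes is 14:20-15:50; a 30-minute meeting can start as late as 15:20 and still end by 15:50.

15:20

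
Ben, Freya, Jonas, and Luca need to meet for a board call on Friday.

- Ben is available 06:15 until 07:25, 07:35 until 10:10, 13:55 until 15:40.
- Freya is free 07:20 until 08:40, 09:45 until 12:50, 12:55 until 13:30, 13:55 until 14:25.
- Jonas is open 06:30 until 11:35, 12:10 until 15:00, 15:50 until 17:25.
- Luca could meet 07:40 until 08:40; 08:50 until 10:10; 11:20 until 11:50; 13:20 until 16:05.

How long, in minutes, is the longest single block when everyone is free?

Ben ∩ Freya: 07:20-07:25, 07:35-08:40, 09:45-10:10, 13:55-14:25.
Ben ∩ Freya ∩ Jonas: 07:20-07:25, 07:35-08:40, 09:45-10:10, 13:55-14:25.
Ben ∩ Freya ∩ Jonas ∩ Luca: 07:40-08:40, 09:45-10:10, 13:55-14:25.
So the common availability across everyone is 07:40-08:40, 09:45-10:10, 13:55-14:25.
The longest is 07:40-08:40 at 60 minutes.

60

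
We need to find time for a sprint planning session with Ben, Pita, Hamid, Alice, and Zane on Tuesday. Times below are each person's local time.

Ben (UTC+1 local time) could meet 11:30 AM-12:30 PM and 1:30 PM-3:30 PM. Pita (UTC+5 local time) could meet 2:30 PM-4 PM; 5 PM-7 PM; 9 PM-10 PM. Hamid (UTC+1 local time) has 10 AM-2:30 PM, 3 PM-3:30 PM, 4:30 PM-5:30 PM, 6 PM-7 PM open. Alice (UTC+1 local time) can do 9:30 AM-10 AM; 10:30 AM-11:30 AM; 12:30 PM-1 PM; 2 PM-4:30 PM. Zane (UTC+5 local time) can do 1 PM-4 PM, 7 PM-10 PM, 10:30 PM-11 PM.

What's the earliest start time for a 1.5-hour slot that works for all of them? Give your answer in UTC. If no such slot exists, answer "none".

Ben in UTC: 10:30-11:30, 12:30-14:30 (subtract 1h to convert from UTC+1).
Pita in UTC: 09:30-11:00, 12:00-14:00, 16:00-17:00 (subtract 5h to convert from UTC+5).
Hamid in UTC: 09:00-13:30, 14:00-14:30, 15:30-16:30, 17:00-18:00 (subtract 1h to convert from UTC+1).
Alice in UTC: 08:30-09:00, 09:30-10:30, 11:30-12:00, 13:00-15:30 (subtract 1h to convert from UTC+1).
Zane in UTC: 08:00-11:00, 14:00-17:00, 17:30-18:00 (subtract 5h to convert from UTC+5).
Ben ∩ Pita: 10:30-11:00, 12:30-14:00.
Ben ∩ Pita ∩ Hamid: 10:30-11:00, 12:30-13:30.
Ben ∩ Pita ∩ Hamid ∩ Alice: 13:00-13:30.
Ben ∩ Pita ∩ Hamid ∩ Alice ∩ Zane: ∅.
There is no time when everyone is free.
No common window is at least 90 minutes long.

none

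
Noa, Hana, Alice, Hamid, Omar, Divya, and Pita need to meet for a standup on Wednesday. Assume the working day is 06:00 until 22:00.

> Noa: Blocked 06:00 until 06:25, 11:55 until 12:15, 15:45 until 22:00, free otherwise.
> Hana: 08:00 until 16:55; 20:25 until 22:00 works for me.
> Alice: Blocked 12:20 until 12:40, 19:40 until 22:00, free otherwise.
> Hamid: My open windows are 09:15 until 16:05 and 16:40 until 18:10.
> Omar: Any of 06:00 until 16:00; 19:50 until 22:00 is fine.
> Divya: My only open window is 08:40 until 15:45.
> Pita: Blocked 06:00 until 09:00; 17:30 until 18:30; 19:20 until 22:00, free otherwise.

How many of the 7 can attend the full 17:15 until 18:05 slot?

Noa free: 06:25-11:55, 12:15-15:45 (invert busy blocks within the working day).
Hana free: 08:00-16:55, 20:25-22:00.
Alice free: 06:00-12:20, 12:40-19:40 (invert busy blocks within the working day).
Hamid free: 09:15-16:05, 16:40-18:10.
Omar free: 06:00-16:00, 19:50-22:00.
Divya free: 08:40-15:45.
Pita free: 09:00-17:30, 18:30-19:20 (invert busy blocks within the working day).
Alice and Hamid can make the full 17:15-18:05 slot — that's 2.

2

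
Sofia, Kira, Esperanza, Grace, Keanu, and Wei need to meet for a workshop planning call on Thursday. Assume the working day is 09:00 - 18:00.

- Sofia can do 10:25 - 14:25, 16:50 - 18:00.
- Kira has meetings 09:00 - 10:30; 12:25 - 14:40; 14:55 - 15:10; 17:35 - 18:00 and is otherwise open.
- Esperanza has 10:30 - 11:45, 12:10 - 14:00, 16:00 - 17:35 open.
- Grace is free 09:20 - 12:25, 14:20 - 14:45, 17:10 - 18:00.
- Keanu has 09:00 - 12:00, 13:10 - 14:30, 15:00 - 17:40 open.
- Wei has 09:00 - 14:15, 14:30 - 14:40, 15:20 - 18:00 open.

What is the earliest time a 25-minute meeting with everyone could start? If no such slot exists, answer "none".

Sofia free: 10:25-14:25, 16:50-18:00.
Kira free: 10:30-12:25, 14:40-14:55, 15:10-17:35 (invert busy blocks within the working day).
Esperanza free: 10:30-11:45, 12:10-14:00, 16:00-17:35.
Grace free: 09:20-12:25, 14:20-14:45, 17:10-18:00.
Keanu free: 09:00-12:00, 13:10-14:30, 15:00-17:40.
Wei free: 09:00-14:15, 14:30-14:40, 15:20-18:00.
Sofia ∩ Kira: 10:30-12:25, 16:50-17:35.
Sofia ∩ Kira ∩ Esperanza: 10:30-11:45, 12:10-12:25, 16:50-17:35.
Sofia ∩ Kira ∩ Esperanza ∩ Grace: 10:30-11:45, 12:10-12:25, 17:10-17:35.
Sofia ∩ Kira ∩ Esperanza ∩ Grace ∩ Keanu: 10:30-11:45, 17:10-17:35.
Sofia ∩ Kira ∩ Esperanza ∩ Grace ∩ Keanu ∩ Wei: 10:30-11:45, 17:10-17:35.
The first common window of at least 25 minutes is 10:30-11:45, so the earliest start is 10:30.

10:30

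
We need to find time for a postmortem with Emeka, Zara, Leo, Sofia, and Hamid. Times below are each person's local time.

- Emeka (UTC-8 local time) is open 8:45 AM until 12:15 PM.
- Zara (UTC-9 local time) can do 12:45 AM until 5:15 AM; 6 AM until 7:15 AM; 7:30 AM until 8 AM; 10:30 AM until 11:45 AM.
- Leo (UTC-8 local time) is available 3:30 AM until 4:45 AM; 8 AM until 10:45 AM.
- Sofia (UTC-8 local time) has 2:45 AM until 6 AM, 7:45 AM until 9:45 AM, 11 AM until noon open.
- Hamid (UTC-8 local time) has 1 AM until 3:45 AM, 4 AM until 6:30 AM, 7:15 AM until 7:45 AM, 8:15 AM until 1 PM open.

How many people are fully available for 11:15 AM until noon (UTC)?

2

Emeka in UTC: 16:45-20:15 (add 8h to convert from UTC-8).
Zara in UTC: 09:45-14:15, 15:00-16:15, 16:30-17:00, 19:30-20:45 (add 9h to convert from UTC-9).
Leo in UTC: 11:30-12:45, 16:00-18:45 (add 8h to convert from UTC-8).
Sofia in UTC: 10:45-14:00, 15:45-17:45, 19:00-20:00 (add 8h to convert from UTC-8).
Hamid in UTC: 09:00-11:45, 12:00-14:30, 15:15-15:45, 16:15-21:00 (add 8h to convert from UTC-8).
Zara and Sofia can make the full 11:15-12:00 slot — that's 2.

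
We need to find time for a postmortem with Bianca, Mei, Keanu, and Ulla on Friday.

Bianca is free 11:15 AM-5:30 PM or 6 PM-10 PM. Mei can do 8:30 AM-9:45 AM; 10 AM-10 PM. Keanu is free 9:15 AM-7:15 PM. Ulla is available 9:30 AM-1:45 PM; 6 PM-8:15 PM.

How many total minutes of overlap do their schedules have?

Bianca ∩ Mei: 11:15-17:30, 18:00-22:00.
Bianca ∩ Mei ∩ Keanu: 11:15-17:30, 18:00-19:15.
Bianca ∩ Mei ∩ Keanu ∩ Ulla: 11:15-13:45, 18:00-19:15.
Summing the common windows: 150 + 75 = 225 minutes.

225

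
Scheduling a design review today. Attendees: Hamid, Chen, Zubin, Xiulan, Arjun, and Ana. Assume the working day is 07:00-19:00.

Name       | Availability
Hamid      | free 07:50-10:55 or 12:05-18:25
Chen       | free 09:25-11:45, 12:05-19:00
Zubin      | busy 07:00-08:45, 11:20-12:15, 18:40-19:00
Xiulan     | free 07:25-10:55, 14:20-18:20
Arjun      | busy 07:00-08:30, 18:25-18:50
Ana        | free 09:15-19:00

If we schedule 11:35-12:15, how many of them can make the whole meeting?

2

Hamid free: 07:50-10:55, 12:05-18:25.
Chen free: 09:25-11:45, 12:05-19:00.
Zubin free: 08:45-11:20, 12:15-18:40 (invert busy blocks within the working day).
Xiulan free: 07:25-10:55, 14:20-18:20.
Arjun free: 08:30-18:25, 18:50-19:00 (invert busy blocks within the working day).
Ana free: 09:15-19:00.
Arjun and Ana can make the full 11:35-12:15 slot — that's 2.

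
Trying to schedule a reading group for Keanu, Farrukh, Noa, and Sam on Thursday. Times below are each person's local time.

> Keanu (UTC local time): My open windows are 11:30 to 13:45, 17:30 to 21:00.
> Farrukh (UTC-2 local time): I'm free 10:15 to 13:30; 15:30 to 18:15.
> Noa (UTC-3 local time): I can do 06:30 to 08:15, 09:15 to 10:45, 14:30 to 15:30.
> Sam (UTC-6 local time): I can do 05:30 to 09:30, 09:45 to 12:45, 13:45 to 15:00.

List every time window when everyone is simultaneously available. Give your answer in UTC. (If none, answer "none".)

12:15-13:45, 17:30-18:30

Keanu in UTC: 11:30-13:45, 17:30-21:00.
Farrukh in UTC: 12:15-15:30, 17:30-20:15 (add 2h to convert from UTC-2).
Noa in UTC: 09:30-11:15, 12:15-13:45, 17:30-18:30 (add 3h to convert from UTC-3).
Sam in UTC: 11:30-15:30, 15:45-18:45, 19:45-21:00 (add 6h to convert from UTC-6).
Keanu ∩ Farrukh: 12:15-13:45, 17:30-20:15.
Keanu ∩ Farrukh ∩ Noa: 12:15-13:45, 17:30-18:30.
Keanu ∩ Farrukh ∩ Noa ∩ Sam: 12:15-13:45, 17:30-18:30.
So the common availability across everyone is 12:15-13:45, 17:30-18:30.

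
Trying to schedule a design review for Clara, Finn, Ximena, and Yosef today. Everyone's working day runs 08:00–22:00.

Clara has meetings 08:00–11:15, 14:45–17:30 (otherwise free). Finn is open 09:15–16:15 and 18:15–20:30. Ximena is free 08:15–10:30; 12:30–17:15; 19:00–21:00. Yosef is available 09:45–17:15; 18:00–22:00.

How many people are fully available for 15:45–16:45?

2

Clara free: 11:15-14:45, 17:30-22:00 (invert busy blocks within the working day).
Finn free: 09:15-16:15, 18:15-20:30.
Ximena free: 08:15-10:30, 12:30-17:15, 19:00-21:00.
Yosef free: 09:45-17:15, 18:00-22:00.
Ximena and Yosef can make the full 15:45-16:45 slot — that's 2.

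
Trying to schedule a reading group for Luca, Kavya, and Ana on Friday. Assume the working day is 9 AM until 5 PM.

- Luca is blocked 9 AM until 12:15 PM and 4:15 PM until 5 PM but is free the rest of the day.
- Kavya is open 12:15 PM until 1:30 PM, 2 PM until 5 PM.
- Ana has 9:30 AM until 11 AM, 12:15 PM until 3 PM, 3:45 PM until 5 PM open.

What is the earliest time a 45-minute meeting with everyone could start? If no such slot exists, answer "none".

Luca free: 12:15-16:15 (invert busy blocks within the working day).
Kavya free: 12:15-13:30, 14:00-17:00.
Ana free: 09:30-11:00, 12:15-15:00, 15:45-17:00.
Luca ∩ Kavya: 12:15-13:30, 14:00-16:15.
Luca ∩ Kavya ∩ Ana: 12:15-13:30, 14:00-15:00, 15:45-16:15.
The first common window of at least 45 minutes is 12:15-13:30, so the earliest start is 12:15.

12:15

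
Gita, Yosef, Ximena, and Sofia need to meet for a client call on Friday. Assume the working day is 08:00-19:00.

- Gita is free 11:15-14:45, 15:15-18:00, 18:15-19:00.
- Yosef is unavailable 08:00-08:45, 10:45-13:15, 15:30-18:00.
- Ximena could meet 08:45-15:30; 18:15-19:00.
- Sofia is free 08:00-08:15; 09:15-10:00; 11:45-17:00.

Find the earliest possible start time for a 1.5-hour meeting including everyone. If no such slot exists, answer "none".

Gita free: 11:15-14:45, 15:15-18:00, 18:15-19:00.
Yosef free: 08:45-10:45, 13:15-15:30, 18:00-19:00 (invert busy blocks within the working day).
Ximena free: 08:45-15:30, 18:15-19:00.
Sofia free: 08:00-08:15, 09:15-10:00, 11:45-17:00.
Gita ∩ Yosef: 13:15-14:45, 15:15-15:30, 18:15-19:00.
Gita ∩ Yosef ∩ Ximena: 13:15-14:45, 15:15-15:30, 18:15-19:00.
Gita ∩ Yosef ∩ Ximena ∩ Sofia: 13:15-14:45, 15:15-15:30.
So the common availability across everyone is 13:15-14:45, 15:15-15:30.
The first common window of at least 90 minutes is 13:15-14:45, so the earliest start is 13:15.

13:15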